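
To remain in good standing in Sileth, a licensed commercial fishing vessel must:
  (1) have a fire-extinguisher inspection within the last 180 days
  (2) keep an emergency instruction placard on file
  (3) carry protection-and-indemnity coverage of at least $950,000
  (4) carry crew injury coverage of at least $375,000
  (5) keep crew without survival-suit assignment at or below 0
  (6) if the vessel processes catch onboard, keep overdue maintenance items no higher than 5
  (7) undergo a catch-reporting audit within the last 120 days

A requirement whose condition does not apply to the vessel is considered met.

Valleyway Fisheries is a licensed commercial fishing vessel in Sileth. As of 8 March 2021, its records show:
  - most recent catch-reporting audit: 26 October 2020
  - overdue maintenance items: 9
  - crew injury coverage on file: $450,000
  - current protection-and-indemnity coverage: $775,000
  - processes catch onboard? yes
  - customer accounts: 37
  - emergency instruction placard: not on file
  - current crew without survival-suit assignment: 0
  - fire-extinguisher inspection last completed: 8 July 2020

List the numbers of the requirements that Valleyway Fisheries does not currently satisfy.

1, 2, 3, 6, 7

1. fire-extinguisher inspection 243 days ago vs limit 180 → not met
2. emergency instruction placard absent → not met
3. protection-and-indemnity coverage $775,000 < $950,000 → not met
4. crew injury coverage $450,000 ≥ $375,000 → met
5. crew without survival-suit assignment 0 ≤ 0 → met
6. condition 'processes catch onboard' holds; overdue maintenance items 9 > 5 → not met
7. catch-reporting audit 133 days ago vs limit 120 → not met
Not met: 1, 2, 3, 6, 7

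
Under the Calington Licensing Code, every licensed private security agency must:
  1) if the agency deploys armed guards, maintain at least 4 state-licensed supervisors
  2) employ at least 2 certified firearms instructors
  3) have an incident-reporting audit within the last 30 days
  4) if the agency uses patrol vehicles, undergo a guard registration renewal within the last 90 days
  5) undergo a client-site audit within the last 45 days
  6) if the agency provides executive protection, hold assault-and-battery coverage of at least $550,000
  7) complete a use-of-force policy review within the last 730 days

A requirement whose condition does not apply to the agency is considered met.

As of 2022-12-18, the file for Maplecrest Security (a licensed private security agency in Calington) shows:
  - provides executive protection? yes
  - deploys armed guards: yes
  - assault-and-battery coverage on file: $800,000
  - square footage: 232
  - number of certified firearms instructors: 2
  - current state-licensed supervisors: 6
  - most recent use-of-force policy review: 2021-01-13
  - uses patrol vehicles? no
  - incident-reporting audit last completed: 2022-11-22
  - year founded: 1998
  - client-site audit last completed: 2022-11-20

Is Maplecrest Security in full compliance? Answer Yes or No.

1. condition 'deploys armed guards' holds; state-licensed supervisors 6 ≥ 4 → met
2. certified firearms instructors 2 ≥ 2 → met
3. incident-reporting audit 26 days ago vs limit 30 → met
4. condition 'uses patrol vehicles' does not hold → requirement n/a → met
5. client-site audit 28 days ago vs limit 45 → met
6. condition 'provides executive protection' holds; assault-and-battery coverage $800,000 ≥ $550,000 → met
7. use-of-force policy review 704 days ago vs limit 730 → met
All met.

Yes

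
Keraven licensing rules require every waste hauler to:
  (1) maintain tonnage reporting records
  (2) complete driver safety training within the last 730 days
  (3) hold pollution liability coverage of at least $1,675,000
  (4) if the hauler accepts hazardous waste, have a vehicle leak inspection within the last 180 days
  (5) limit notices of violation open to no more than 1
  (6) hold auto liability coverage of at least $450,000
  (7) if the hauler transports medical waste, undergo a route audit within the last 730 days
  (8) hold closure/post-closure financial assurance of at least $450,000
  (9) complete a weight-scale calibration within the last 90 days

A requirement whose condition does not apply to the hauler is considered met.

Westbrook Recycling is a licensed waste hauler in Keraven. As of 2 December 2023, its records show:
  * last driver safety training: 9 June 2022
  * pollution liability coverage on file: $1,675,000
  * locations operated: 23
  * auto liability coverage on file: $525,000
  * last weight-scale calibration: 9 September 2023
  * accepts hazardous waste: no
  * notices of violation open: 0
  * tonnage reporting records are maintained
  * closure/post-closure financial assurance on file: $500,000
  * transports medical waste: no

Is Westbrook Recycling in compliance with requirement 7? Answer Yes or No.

7. condition 'transports medical waste' does not hold → requirement n/a → met

Yes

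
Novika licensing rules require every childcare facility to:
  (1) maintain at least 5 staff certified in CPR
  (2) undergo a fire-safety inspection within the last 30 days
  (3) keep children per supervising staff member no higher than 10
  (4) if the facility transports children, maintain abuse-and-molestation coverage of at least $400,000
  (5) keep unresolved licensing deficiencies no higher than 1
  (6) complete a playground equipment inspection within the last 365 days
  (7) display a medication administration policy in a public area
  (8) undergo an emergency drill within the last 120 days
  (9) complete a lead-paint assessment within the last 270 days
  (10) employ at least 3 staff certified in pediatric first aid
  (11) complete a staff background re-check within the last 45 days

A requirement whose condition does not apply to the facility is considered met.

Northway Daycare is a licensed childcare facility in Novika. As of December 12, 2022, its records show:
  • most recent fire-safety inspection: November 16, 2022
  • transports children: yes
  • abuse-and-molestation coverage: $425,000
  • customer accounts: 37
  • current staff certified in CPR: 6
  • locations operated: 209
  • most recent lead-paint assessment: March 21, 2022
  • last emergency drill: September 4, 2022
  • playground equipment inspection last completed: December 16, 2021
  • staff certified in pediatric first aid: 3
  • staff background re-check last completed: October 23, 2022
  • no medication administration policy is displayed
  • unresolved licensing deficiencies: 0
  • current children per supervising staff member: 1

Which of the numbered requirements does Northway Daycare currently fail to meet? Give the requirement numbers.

7, 11

1. staff certified in CPR 6 ≥ 5 → met
2. fire-safety inspection 26 days ago vs limit 30 → met
3. children per supervising staff member 1 ≤ 10 → met
4. condition 'transports children' holds; abuse-and-molestation coverage $425,000 ≥ $400,000 → met
5. unresolved licensing deficiencies 0 ≤ 1 → met
6. playground equipment inspection 361 days ago vs limit 365 → met
7. medication administration policy absent → not met
8. emergency drill 99 days ago vs limit 120 → met
9. lead-paint assessment 266 days ago vs limit 270 → met
10. staff certified in pediatric first aid 3 ≥ 3 → met
11. staff background re-check 50 days ago vs limit 45 → not met
Not met: 7, 11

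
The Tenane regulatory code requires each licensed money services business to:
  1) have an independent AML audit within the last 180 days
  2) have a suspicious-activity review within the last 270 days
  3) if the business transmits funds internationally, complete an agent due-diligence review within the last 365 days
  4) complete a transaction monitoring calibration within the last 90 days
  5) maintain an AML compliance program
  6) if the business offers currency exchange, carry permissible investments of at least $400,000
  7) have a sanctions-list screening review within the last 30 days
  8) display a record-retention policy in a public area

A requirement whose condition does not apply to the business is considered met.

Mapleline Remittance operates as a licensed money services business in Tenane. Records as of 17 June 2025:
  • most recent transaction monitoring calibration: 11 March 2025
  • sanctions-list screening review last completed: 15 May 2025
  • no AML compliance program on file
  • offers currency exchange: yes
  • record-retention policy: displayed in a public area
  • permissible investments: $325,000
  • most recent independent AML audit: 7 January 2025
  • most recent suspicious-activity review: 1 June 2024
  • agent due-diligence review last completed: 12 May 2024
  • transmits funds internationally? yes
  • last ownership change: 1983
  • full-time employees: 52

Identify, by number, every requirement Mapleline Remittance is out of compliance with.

1. independent AML audit 161 days ago vs limit 180 → met
2. suspicious-activity review 381 days ago vs limit 270 → not met
3. condition 'transmits funds internationally' holds; agent due-diligence review 401 days ago vs limit 365 → not met
4. transaction monitoring calibration 98 days ago vs limit 90 → not met
5. AML compliance program absent → not met
6. condition 'offers currency exchange' holds; permissible investments $325,000 < $400,000 → not met
7. sanctions-list screening review 33 days ago vs limit 30 → not met
8. record-retention policy present → met
Not met: 2, 3, 4, 5, 6, 7

2, 3, 4, 5, 6, 7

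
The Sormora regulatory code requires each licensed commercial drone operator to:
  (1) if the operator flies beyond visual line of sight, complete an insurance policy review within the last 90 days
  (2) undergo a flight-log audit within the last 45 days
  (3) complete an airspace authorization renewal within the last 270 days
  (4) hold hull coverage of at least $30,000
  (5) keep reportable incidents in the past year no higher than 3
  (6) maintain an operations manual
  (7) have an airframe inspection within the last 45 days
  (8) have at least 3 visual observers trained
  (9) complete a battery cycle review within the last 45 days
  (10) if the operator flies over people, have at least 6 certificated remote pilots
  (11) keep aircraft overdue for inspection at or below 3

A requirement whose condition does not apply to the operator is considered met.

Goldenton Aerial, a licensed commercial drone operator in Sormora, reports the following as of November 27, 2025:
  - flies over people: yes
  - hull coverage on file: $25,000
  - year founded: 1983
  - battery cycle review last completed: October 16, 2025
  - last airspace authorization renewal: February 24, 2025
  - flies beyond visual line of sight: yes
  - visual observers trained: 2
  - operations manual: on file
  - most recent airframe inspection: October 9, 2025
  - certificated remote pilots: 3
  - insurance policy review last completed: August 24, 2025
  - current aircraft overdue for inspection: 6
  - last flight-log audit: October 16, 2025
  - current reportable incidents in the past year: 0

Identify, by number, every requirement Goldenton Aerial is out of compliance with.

1, 3, 4, 7, 8, 10, 11

1. condition 'flies beyond visual line of sight' holds; insurance policy review 95 days ago vs limit 90 → not met
2. flight-log audit 42 days ago vs limit 45 → met
3. airspace authorization renewal 276 days ago vs limit 270 → not met
4. hull coverage $25,000 < $30,000 → not met
5. reportable incidents in the past year 0 ≤ 3 → met
6. operations manual present → met
7. airframe inspection 49 days ago vs limit 45 → not met
8. visual observers trained 2 < 3 → not met
9. battery cycle review 42 days ago vs limit 45 → met
10. condition 'flies over people' holds; certificated remote pilots 3 < 6 → not met
11. aircraft overdue for inspection 6 > 3 → not met
Not met: 1, 3, 4, 7, 8, 10, 11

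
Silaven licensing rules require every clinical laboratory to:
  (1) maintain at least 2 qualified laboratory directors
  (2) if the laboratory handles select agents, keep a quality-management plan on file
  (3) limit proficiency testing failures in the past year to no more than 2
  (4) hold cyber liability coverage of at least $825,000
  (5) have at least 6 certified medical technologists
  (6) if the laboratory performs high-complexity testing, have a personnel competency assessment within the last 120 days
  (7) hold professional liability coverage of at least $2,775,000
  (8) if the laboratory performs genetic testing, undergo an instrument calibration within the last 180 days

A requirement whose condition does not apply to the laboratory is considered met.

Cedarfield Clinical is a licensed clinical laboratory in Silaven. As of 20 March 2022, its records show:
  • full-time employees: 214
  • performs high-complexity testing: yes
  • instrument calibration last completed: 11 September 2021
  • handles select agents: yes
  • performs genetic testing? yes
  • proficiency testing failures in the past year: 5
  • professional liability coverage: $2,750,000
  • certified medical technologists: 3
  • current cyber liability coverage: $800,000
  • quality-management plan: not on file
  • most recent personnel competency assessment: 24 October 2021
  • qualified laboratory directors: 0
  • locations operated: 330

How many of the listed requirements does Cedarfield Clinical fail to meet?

8

1. qualified laboratory directors 0 < 2 → not met
2. condition 'handles select agents' holds; quality-management plan absent → not met
3. proficiency testing failures in the past year 5 > 2 → not met
4. cyber liability coverage $800,000 < $825,000 → not met
5. certified medical technologists 3 < 6 → not met
6. condition 'performs high-complexity testing' holds; personnel competency assessment 147 days ago vs limit 120 → not met
7. professional liability coverage $2,750,000 < $2,775,000 → not met
8. condition 'performs genetic testing' holds; instrument calibration 190 days ago vs limit 180 → not met
Not met: 8 of 8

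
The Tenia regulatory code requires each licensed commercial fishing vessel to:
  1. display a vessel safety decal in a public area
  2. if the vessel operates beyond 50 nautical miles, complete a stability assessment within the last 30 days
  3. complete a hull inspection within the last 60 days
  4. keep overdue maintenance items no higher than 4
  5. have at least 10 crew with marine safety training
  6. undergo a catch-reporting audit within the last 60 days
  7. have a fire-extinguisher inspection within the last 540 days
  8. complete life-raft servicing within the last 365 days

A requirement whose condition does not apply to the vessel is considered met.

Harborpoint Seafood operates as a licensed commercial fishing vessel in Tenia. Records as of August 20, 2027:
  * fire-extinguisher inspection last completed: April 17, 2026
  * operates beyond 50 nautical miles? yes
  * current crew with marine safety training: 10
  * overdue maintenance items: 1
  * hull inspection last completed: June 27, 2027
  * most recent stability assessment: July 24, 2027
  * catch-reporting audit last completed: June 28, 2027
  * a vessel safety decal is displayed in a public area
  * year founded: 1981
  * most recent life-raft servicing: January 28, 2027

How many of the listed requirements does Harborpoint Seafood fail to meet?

0

1. vessel safety decal present → met
2. condition 'operates beyond 50 nautical miles' holds; stability assessment 27 days ago vs limit 30 → met
3. hull inspection 54 days ago vs limit 60 → met
4. overdue maintenance items 1 ≤ 4 → met
5. crew with marine safety training 10 ≥ 10 → met
6. catch-reporting audit 53 days ago vs limit 60 → met
7. fire-extinguisher inspection 490 days ago vs limit 540 → met
8. life-raft servicing 204 days ago vs limit 365 → met
Not met: 0 of 8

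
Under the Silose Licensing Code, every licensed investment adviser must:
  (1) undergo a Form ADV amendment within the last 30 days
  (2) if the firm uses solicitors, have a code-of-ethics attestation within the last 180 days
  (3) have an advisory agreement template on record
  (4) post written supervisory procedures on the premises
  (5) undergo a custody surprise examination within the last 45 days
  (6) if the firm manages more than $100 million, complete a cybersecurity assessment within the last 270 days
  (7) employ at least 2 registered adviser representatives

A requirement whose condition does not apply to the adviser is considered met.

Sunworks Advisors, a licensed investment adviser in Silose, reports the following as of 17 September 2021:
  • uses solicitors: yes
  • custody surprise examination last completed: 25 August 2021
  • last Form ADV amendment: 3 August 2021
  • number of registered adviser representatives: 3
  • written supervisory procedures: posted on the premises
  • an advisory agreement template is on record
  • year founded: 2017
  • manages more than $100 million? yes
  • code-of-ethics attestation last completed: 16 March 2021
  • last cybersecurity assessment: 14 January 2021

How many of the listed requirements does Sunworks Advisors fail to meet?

2

1. Form ADV amendment 45 days ago vs limit 30 → not met
2. condition 'uses solicitors' holds; code-of-ethics attestation 185 days ago vs limit 180 → not met
3. advisory agreement template present → met
4. written supervisory procedures present → met
5. custody surprise examination 23 days ago vs limit 45 → met
6. condition 'manages more than $100 million' holds; cybersecurity assessment 246 days ago vs limit 270 → met
7. registered adviser representatives 3 ≥ 2 → met
Not met: 2 of 7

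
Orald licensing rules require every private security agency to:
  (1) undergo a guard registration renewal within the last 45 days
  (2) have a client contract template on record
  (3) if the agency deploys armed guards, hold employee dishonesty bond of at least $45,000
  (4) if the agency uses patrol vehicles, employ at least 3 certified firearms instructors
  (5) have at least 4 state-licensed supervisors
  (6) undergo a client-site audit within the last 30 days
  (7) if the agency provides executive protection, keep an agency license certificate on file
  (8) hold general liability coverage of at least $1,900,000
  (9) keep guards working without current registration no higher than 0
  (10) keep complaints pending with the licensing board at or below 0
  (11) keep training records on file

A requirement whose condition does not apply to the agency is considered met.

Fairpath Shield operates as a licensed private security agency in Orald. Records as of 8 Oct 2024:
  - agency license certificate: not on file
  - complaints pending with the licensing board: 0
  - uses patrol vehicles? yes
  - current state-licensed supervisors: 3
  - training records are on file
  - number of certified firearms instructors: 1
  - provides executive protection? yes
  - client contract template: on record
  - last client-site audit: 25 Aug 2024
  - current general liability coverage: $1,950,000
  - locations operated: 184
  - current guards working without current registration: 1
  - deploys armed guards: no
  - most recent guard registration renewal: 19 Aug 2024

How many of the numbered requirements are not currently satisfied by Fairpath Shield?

1. guard registration renewal 50 days ago vs limit 45 → not met
2. client contract template present → met
3. condition 'deploys armed guards' does not hold → requirement n/a → met
4. condition 'uses patrol vehicles' holds; certified firearms instructors 1 < 3 → not met
5. state-licensed supervisors 3 < 4 → not met
6. client-site audit 44 days ago vs limit 30 → not met
7. condition 'provides executive protection' holds; agency license certificate absent → not met
8. general liability coverage $1,950,000 ≥ $1,900,000 → met
9. guards working without current registration 1 > 0 → not met
10. complaints pending with the licensing board 0 ≤ 0 → met
11. training records present → met
Not met: 6 of 11

6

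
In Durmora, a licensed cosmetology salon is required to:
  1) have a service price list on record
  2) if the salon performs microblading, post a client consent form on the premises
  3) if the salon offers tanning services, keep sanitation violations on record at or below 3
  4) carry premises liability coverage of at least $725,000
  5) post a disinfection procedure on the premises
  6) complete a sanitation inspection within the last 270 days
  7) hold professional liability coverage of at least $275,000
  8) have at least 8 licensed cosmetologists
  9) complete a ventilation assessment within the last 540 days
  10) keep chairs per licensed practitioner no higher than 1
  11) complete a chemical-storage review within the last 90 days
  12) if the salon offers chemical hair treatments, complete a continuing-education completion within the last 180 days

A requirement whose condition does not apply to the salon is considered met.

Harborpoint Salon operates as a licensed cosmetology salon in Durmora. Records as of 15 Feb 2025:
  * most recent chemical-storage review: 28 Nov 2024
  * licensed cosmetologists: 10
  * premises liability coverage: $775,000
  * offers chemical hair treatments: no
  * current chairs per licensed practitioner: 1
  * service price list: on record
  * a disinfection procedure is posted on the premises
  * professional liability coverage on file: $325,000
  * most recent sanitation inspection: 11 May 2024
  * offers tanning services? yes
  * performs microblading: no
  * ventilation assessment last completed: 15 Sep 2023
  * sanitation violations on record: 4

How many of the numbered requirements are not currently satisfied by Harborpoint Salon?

2

1. service price list present → met
2. condition 'performs microblading' does not hold → requirement n/a → met
3. condition 'offers tanning services' holds; sanitation violations on record 4 > 3 → not met
4. premises liability coverage $775,000 ≥ $725,000 → met
5. disinfection procedure present → met
6. sanitation inspection 280 days ago vs limit 270 → not met
7. professional liability coverage $325,000 ≥ $275,000 → met
8. licensed cosmetologists 10 ≥ 8 → met
9. ventilation assessment 519 days ago vs limit 540 → met
10. chairs per licensed practitioner 1 ≤ 1 → met
11. chemical-storage review 79 days ago vs limit 90 → met
12. condition 'offers chemical hair treatments' does not hold → requirement n/a → met
Not met: 2 of 12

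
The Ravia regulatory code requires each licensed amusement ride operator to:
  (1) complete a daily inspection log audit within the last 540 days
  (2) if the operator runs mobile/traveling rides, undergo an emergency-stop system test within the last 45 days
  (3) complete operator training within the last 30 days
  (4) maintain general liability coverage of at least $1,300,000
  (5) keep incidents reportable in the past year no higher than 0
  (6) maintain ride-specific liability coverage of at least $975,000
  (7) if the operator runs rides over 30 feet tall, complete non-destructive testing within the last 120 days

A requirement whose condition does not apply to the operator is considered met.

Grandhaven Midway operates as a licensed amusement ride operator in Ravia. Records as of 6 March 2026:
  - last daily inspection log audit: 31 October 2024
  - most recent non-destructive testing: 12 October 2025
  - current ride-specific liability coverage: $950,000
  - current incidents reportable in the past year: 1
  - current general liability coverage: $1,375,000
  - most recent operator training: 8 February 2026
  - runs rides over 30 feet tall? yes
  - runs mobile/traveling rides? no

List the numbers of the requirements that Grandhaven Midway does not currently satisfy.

1. daily inspection log audit 491 days ago vs limit 540 → met
2. condition 'runs mobile/traveling rides' does not hold → requirement n/a → met
3. operator training 26 days ago vs limit 30 → met
4. general liability coverage $1,375,000 ≥ $1,300,000 → met
5. incidents reportable in the past year 1 > 0 → not met
6. ride-specific liability coverage $950,000 < $975,000 → not met
7. condition 'runs rides over 30 feet tall' holds; non-destructive testing 145 days ago vs limit 120 → not met
Not met: 5, 6, 7

5, 6, 7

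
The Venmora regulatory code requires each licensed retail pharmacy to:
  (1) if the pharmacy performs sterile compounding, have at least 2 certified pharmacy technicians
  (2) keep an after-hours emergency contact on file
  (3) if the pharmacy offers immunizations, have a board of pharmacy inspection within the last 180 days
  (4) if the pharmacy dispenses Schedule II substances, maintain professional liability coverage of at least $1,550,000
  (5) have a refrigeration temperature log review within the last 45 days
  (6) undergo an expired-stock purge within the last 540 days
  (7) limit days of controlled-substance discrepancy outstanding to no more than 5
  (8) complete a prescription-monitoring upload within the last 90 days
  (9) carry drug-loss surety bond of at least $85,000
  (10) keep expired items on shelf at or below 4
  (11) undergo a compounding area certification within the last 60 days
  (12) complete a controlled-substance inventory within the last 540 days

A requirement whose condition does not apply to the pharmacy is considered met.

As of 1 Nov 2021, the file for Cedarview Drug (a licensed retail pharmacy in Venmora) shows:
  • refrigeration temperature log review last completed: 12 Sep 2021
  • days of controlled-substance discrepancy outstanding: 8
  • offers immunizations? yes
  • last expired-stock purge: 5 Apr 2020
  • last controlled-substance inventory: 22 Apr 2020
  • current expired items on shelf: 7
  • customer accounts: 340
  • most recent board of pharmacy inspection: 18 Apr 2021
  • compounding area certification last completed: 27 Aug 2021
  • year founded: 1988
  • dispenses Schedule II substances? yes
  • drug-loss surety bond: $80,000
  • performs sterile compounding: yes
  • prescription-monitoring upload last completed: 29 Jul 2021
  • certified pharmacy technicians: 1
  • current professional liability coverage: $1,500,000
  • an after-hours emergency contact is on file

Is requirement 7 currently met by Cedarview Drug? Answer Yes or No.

7. days of controlled-substance discrepancy outstanding 8 > 5 → not met

No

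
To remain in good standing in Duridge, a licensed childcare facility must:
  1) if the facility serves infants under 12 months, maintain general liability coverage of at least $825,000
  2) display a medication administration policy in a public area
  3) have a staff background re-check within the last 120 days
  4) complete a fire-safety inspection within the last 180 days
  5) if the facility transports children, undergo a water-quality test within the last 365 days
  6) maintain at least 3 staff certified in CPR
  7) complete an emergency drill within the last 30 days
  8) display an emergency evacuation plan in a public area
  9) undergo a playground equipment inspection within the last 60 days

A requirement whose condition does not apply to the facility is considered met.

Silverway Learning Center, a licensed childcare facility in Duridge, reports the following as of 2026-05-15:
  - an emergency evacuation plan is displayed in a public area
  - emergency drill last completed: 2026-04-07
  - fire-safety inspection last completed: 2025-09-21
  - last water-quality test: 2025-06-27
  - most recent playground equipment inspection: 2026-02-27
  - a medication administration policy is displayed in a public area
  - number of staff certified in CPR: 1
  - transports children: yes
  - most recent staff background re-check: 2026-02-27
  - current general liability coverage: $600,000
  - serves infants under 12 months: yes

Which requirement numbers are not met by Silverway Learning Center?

1. condition 'serves infants under 12 months' holds; general liability coverage $600,000 < $825,000 → not met
2. medication administration policy present → met
3. staff background re-check 77 days ago vs limit 120 → met
4. fire-safety inspection 236 days ago vs limit 180 → not met
5. condition 'transports children' holds; water-quality test 322 days ago vs limit 365 → met
6. staff certified in CPR 1 < 3 → not met
7. emergency drill 38 days ago vs limit 30 → not met
8. emergency evacuation plan present → met
9. playground equipment inspection 77 days ago vs limit 60 → not met
Not met: 1, 4, 6, 7, 9

1, 4, 6, 7, 9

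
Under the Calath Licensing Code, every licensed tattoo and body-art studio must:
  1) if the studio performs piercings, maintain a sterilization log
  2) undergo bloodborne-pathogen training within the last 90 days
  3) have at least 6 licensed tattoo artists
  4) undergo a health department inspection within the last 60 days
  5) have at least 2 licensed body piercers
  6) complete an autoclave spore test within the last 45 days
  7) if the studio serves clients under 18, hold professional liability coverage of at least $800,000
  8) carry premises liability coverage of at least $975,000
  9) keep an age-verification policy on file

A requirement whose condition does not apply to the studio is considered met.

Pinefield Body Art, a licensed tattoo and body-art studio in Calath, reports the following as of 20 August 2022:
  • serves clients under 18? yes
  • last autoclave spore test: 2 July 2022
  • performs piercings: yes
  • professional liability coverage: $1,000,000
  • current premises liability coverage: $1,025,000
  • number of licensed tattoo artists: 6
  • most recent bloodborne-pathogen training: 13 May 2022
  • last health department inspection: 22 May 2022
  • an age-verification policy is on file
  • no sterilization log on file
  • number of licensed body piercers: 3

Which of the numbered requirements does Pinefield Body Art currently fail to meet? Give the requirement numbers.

1. condition 'performs piercings' holds; sterilization log absent → not met
2. bloodborne-pathogen training 99 days ago vs limit 90 → not met
3. licensed tattoo artists 6 ≥ 6 → met
4. health department inspection 90 days ago vs limit 60 → not met
5. licensed body piercers 3 ≥ 2 → met
6. autoclave spore test 49 days ago vs limit 45 → not met
7. condition 'serves clients under 18' holds; professional liability coverage $1,000,000 ≥ $800,000 → met
8. premises liability coverage $1,025,000 ≥ $975,000 → met
9. age-verification policy present → met
Not met: 1, 2, 4, 6

1, 2, 4, 6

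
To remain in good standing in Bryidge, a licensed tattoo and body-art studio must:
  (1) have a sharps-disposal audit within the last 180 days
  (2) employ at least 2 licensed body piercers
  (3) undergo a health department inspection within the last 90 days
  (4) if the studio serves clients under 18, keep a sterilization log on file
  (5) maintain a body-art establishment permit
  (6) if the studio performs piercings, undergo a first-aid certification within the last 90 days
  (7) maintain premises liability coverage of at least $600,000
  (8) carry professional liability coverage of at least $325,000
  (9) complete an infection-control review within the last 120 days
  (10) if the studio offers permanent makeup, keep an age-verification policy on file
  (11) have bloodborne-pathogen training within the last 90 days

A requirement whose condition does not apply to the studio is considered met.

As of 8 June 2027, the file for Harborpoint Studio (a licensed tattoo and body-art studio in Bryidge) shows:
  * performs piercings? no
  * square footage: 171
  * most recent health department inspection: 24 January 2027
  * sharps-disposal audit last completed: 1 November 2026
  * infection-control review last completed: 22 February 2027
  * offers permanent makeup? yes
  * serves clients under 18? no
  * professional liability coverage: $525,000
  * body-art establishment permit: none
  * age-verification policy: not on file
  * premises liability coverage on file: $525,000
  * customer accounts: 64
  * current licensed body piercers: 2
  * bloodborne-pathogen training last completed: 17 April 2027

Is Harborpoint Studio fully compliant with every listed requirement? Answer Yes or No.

1. sharps-disposal audit 219 days ago vs limit 180 → not met
2. licensed body piercers 2 ≥ 2 → met
3. health department inspection 135 days ago vs limit 90 → not met
4. condition 'serves clients under 18' does not hold → requirement n/a → met
5. body-art establishment permit absent → not met
6. condition 'performs piercings' does not hold → requirement n/a → met
7. premises liability coverage $525,000 < $600,000 → not met
8. professional liability coverage $525,000 ≥ $325,000 → met
9. infection-control review 106 days ago vs limit 120 → met
10. condition 'offers permanent makeup' holds; age-verification policy absent → not met
11. bloodborne-pathogen training 52 days ago vs limit 90 → met
Not met: 1, 3, 5, 7, 10

No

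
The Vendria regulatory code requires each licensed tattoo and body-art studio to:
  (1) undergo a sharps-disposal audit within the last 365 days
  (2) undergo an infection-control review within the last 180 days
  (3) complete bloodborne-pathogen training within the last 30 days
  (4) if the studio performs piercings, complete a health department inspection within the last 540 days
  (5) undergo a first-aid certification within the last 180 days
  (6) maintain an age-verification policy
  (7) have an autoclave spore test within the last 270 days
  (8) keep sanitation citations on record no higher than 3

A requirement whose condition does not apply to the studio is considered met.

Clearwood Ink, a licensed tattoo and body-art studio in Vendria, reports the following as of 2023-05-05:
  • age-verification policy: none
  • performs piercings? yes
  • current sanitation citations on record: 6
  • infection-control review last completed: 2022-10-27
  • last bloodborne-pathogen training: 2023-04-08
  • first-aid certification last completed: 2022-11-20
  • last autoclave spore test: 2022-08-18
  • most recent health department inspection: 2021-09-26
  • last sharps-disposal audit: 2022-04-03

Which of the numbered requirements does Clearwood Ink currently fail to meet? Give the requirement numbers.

1, 2, 4, 6, 8

1. sharps-disposal audit 397 days ago vs limit 365 → not met
2. infection-control review 190 days ago vs limit 180 → not met
3. bloodborne-pathogen training 27 days ago vs limit 30 → met
4. condition 'performs piercings' holds; health department inspection 586 days ago vs limit 540 → not met
5. first-aid certification 166 days ago vs limit 180 → met
6. age-verification policy absent → not met
7. autoclave spore test 260 days ago vs limit 270 → met
8. sanitation citations on record 6 > 3 → not met
Not met: 1, 2, 4, 6, 8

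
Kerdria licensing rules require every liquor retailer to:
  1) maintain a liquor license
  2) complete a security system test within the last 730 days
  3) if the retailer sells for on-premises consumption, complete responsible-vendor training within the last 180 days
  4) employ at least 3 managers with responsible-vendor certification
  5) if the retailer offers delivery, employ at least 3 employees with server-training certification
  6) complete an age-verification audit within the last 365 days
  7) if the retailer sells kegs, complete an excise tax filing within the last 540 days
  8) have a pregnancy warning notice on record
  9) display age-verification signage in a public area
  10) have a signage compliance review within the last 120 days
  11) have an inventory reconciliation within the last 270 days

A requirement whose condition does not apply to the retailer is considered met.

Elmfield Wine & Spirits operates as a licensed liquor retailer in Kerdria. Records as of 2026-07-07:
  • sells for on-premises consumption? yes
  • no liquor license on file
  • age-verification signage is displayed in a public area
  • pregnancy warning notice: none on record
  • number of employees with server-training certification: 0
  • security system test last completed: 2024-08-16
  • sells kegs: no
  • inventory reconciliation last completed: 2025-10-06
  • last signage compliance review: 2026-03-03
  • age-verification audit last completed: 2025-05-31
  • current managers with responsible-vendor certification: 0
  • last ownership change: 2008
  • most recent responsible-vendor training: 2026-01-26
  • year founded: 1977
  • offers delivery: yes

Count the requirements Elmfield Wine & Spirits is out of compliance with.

7

1. liquor license absent → not met
2. security system test 690 days ago vs limit 730 → met
3. condition 'sells for on-premises consumption' holds; responsible-vendor training 162 days ago vs limit 180 → met
4. managers with responsible-vendor certification 0 < 3 → not met
5. condition 'offers delivery' holds; employees with server-training certification 0 < 3 → not met
6. age-verification audit 402 days ago vs limit 365 → not met
7. condition 'sells kegs' does not hold → requirement n/a → met
8. pregnancy warning notice absent → not met
9. age-verification signage present → met
10. signage compliance review 126 days ago vs limit 120 → not met
11. inventory reconciliation 274 days ago vs limit 270 → not met
Not met: 7 of 11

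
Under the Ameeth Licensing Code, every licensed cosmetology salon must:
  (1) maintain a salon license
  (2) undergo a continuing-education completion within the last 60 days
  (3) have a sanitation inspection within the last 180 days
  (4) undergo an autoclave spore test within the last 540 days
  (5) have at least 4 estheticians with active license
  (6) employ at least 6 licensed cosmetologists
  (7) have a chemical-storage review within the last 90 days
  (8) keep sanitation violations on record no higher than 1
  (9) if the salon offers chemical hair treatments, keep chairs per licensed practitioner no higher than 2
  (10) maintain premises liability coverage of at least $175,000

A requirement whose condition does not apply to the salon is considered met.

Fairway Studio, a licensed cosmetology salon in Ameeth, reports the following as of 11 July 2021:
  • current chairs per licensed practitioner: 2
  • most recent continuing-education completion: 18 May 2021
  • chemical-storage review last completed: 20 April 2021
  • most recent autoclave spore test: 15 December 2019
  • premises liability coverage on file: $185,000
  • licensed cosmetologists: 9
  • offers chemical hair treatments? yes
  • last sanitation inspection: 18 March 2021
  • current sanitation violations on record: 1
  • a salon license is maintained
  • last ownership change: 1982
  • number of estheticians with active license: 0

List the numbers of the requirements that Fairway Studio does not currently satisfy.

4, 5

1. salon license present → met
2. continuing-education completion 54 days ago vs limit 60 → met
3. sanitation inspection 115 days ago vs limit 180 → met
4. autoclave spore test 574 days ago vs limit 540 → not met
5. estheticians with active license 0 < 4 → not met
6. licensed cosmetologists 9 ≥ 6 → met
7. chemical-storage review 82 days ago vs limit 90 → met
8. sanitation violations on record 1 ≤ 1 → met
9. condition 'offers chemical hair treatments' holds; chairs per licensed practitioner 2 ≤ 2 → met
10. premises liability coverage $185,000 ≥ $175,000 → met
Not met: 4, 5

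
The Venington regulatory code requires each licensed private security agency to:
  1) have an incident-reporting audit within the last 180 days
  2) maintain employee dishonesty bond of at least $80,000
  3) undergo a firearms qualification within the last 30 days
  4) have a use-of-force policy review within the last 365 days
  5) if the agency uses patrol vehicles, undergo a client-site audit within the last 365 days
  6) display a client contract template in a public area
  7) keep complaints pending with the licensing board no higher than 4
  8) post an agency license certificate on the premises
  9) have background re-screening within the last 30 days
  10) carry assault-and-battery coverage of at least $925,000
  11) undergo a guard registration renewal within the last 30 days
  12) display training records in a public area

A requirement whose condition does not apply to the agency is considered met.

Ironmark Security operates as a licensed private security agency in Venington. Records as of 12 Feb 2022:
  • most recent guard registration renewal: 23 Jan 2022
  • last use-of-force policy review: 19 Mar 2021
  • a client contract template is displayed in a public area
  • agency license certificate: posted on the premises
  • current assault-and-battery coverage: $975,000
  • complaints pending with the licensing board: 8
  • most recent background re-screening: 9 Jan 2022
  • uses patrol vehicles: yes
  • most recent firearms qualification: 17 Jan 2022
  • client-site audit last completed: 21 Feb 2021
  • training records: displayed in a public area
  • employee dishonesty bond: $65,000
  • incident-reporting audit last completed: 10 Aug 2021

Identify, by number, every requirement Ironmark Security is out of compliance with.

1, 2, 7, 9

1. incident-reporting audit 186 days ago vs limit 180 → not met
2. employee dishonesty bond $65,000 < $80,000 → not met
3. firearms qualification 26 days ago vs limit 30 → met
4. use-of-force policy review 330 days ago vs limit 365 → met
5. condition 'uses patrol vehicles' holds; client-site audit 356 days ago vs limit 365 → met
6. client contract template present → met
7. complaints pending with the licensing board 8 > 4 → not met
8. agency license certificate present → met
9. background re-screening 34 days ago vs limit 30 → not met
10. assault-and-battery coverage $975,000 ≥ $925,000 → met
11. guard registration renewal 20 days ago vs limit 30 → met
12. training records present → met
Not met: 1, 2, 7, 9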